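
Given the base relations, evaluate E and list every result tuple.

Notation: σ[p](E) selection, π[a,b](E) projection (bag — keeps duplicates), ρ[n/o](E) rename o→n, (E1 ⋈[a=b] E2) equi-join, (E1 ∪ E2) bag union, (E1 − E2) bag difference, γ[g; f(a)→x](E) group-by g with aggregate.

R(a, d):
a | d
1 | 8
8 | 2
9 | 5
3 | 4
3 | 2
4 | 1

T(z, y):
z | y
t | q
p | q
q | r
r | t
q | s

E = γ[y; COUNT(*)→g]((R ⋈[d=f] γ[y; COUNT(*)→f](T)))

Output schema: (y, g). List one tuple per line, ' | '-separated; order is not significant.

Per-node cardinality:
  R → 6
  T → 5
  γ[y; COUNT(*)→f](T) → 4
  (R ⋈[d=f] γ[y; COUNT(*)→f](T)) → 5
  γ[y; COUNT(*)→g]((R ⋈[d=f] γ[y; COUNT(*)→f](T))) → 4

== RESULT ==
y | g
q | 2
r | 1
s | 1
t | 1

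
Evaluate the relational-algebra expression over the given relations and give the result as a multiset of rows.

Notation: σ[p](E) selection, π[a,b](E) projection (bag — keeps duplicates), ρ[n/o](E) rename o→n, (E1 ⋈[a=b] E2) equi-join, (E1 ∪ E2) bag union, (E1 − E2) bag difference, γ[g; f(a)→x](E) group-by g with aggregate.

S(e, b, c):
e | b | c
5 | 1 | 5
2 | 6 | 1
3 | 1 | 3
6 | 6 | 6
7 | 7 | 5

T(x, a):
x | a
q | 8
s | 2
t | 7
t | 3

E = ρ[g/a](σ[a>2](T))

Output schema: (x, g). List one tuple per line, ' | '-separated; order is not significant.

Per-node cardinality:
  T → 4
  σ[a>2](T) → 3
  ρ[g/a](σ[a>2](T)) → 3

== RESULT ==
x | g
q | 8
t | 3
t | 7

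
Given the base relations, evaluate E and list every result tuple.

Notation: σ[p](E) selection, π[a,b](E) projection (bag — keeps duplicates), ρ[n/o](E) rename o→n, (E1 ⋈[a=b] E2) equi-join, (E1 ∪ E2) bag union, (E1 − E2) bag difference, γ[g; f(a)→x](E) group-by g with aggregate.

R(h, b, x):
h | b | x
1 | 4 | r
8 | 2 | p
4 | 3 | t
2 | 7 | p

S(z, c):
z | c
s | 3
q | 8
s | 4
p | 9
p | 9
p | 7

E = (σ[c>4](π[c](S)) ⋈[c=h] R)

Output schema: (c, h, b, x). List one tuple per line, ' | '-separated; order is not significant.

Subexpression sizes:
  S → 6
  π[c](S) → 6
  σ[c>4](π[c](S)) → 4
  R → 4
  (σ[c>4](π[c](S)) ⋈[c=h] R) → 1

== RESULT ==
c | h | b | x
8 | 8 | 2 | p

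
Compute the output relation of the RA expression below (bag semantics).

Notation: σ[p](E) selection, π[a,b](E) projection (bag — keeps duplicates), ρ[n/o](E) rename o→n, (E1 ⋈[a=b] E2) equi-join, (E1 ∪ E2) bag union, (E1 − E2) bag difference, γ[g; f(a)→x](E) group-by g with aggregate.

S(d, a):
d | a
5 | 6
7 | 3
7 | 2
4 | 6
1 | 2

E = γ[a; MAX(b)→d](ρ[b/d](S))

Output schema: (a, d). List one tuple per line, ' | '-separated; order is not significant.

Subexpression sizes:
  S → 5
  ρ[b/d](S) → 5
  γ[a; MAX(b)→d](ρ[b/d](S)) → 3

== RESULT ==
a | d
2 | 7
3 | 7
6 | 5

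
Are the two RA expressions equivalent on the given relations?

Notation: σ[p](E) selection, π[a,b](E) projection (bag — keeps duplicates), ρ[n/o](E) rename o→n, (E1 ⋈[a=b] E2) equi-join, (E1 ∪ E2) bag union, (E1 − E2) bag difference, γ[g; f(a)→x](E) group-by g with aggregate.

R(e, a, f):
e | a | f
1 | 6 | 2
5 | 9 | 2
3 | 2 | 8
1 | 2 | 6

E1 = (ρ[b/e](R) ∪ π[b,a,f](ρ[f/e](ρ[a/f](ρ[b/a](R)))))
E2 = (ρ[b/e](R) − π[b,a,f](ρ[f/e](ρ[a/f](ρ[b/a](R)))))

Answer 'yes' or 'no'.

E1 per-node cardinality:
  R → 4
  ρ[b/e](R) → 4
  R → 4
  ρ[b/a](R) → 4
  ρ[a/f](ρ[b/a](R)) → 4
  ρ[f/e](ρ[a/f](ρ[b/a](R))) → 4
  π[b,a,f](ρ[f/e](ρ[a/f](ρ[b/a](R)))) → 4
  (ρ[b/e](R) ∪ π[b,a,f](ρ[f/e](ρ[a/f](ρ[b/a](R))))) → 8
E2 per-node cardinality:
  R → 4
  ρ[b/e](R) → 4
  R → 4
  ρ[b/a](R) → 4
  ρ[a/f](ρ[b/a](R)) → 4
  ρ[f/e](ρ[a/f](ρ[b/a](R))) → 4
  π[b,a,f](ρ[f/e](ρ[a/f](ρ[b/a](R)))) → 4
  (ρ[b/e](R) − π[b,a,f](ρ[f/e](ρ[a/f](ρ[b/a](R))))) → 4

E1 result:
b | a | f
1 | 2 | 6
1 | 6 | 2
2 | 6 | 1
2 | 8 | 3
3 | 2 | 8
5 | 9 | 2
6 | 2 | 1
9 | 2 | 5
E2 result:
b | a | f
1 | 2 | 6
1 | 6 | 2
3 | 2 | 8
5 | 9 | 2
Witness: (2, 6, 1) appears 1× in E1 but 0× in E2.

no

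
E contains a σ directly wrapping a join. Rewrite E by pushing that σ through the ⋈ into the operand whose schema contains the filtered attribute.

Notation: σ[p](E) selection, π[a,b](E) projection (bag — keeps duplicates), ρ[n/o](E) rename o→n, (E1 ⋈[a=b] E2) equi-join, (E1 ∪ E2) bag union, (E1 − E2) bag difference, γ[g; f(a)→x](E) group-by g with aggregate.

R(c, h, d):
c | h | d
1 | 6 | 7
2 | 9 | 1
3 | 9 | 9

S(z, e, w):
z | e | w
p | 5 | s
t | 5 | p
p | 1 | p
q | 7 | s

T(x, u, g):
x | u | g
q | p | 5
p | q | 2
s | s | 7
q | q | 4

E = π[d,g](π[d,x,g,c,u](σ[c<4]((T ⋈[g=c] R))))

σ filters on c, owned by the right side.
E' = π[d,g](π[d,x,g,c,u]((T ⋈[g=c] σ[c<4](R))))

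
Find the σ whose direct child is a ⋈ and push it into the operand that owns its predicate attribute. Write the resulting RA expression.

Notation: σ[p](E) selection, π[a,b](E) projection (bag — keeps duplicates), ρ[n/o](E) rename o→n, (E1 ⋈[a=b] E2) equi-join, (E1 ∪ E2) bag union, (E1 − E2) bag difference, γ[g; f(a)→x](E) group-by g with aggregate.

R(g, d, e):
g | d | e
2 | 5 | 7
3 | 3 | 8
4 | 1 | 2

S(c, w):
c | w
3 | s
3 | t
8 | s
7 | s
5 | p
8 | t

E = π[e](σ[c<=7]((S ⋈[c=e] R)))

σ filters on c, owned by the left side.
E' = π[e]((σ[c<=7](S) ⋈[c=e] R))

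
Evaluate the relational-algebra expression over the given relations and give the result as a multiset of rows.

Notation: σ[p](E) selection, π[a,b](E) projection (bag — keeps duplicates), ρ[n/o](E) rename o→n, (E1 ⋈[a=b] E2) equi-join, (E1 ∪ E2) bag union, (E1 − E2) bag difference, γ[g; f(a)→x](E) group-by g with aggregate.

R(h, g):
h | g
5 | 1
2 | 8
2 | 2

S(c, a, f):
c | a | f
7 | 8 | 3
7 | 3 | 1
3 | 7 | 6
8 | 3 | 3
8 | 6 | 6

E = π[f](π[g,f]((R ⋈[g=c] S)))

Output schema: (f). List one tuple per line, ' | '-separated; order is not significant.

Per-node cardinality:
  R → 3
  S → 5
  (R ⋈[g=c] S) → 2
  π[g,f]((R ⋈[g=c] S)) → 2
  π[f](π[g,f]((R ⋈[g=c] S))) → 2

== RESULT ==
f
3
6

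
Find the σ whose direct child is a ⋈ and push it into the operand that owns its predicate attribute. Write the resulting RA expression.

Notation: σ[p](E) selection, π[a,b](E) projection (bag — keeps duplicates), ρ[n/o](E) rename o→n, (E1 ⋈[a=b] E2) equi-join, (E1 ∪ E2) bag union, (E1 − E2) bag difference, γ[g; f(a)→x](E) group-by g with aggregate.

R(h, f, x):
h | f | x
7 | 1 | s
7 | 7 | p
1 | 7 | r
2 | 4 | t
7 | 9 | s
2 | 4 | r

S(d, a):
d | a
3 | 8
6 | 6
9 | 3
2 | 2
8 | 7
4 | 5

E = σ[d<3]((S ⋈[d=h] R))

σ filters on d, owned by the left side.
E' = (σ[d<3](S) ⋈[d=h] R)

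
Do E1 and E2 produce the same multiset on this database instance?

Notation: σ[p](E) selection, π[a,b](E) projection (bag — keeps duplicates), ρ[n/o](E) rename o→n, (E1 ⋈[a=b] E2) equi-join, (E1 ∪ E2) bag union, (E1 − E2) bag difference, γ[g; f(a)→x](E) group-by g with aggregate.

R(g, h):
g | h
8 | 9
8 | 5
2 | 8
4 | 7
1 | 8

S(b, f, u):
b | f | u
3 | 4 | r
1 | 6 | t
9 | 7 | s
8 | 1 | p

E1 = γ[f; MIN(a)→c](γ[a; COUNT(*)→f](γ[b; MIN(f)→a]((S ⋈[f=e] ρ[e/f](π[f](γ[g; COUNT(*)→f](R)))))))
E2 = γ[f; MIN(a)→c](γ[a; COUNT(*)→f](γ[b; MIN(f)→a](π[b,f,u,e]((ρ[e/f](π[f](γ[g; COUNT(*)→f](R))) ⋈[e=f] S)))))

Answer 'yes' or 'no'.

E1 subexpression sizes:
  S → 4
  R → 5
  γ[g; COUNT(*)→f](R) → 4
  π[f](γ[g; COUNT(*)→f](R)) → 4
  ρ[e/f](π[f](γ[g; COUNT(*)→f](R))) → 4
  (S ⋈[f=e] ρ[e/f](π[f](γ[g; COUNT(*)→f](R)))) → 3
  γ[b; MIN(f)→a]((S ⋈[f=e] ρ[e/f](π[f](γ[g; COUNT(*)→f](R))))) → 1
  γ[a; COUNT(*)→f](γ[b; MIN(f)→a]((S ⋈[f=e] ρ[e/f](π[f](γ[g; COUNT(*)→f](R)))))) → 1
  γ[f; MIN(a)→c](γ[a; COUNT(*)→f](γ[b; MIN(f)→a]((S ⋈[f=e] ρ[e/f](π[f](γ[g; COUNT(*)→f](R))))))) → 1
E2 subexpression sizes:
  R → 5
  γ[g; COUNT(*)→f](R) → 4
  π[f](γ[g; COUNT(*)→f](R)) → 4
  ρ[e/f](π[f](γ[g; COUNT(*)→f](R))) → 4
  S → 4
  (ρ[e/f](π[f](γ[g; COUNT(*)→f](R))) ⋈[e=f] S) → 3
  π[b,f,u,e]((ρ[e/f](π[f](γ[g; COUNT(*)→f](R))) ⋈[e=f] S)) → 3
  γ[b; MIN(f)→a](π[b,f,u,e]((ρ[e/f](π[f](γ[g; COUNT(*)→f](R))) ⋈[e=f] S))) → 1
  γ[a; COUNT(*)→f](γ[b; MIN(f)→a](π[b,f,u,e]((ρ[e/f](π[f](γ[g; COUNT(*)→f](R))) ⋈[e=f] S)))) → 1
  γ[f; MIN(a)→c](γ[a; COUNT(*)→f](γ[b; MIN(f)→a](π[b,f,u,e]((ρ[e/f](π[f](γ[g; COUNT(*)→f](R))) ⋈[e=f] S))))) → 1

E1 and E2 produce the same multiset:
f | c
1 | 1

yes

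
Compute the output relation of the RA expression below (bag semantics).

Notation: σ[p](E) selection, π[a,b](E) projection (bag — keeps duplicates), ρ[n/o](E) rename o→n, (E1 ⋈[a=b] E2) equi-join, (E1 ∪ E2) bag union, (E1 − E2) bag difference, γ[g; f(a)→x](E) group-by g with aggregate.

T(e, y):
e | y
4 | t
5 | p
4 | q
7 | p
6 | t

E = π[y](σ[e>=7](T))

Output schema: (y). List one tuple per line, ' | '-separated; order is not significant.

Per-node cardinality:
  T → 5
  σ[e>=7](T) → 1
  π[y](σ[e>=7](T)) → 1

== RESULT ==
y
p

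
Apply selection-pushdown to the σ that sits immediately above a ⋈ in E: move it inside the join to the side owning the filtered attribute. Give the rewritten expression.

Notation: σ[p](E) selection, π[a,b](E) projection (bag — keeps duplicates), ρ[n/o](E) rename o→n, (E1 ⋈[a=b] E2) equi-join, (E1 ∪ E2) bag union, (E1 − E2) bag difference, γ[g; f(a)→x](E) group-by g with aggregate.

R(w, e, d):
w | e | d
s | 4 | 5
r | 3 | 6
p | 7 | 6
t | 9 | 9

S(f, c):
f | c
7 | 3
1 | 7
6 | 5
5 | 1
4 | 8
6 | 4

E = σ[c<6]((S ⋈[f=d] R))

σ filters on c, owned by the left side.
E' = (σ[c<6](S) ⋈[f=d] R)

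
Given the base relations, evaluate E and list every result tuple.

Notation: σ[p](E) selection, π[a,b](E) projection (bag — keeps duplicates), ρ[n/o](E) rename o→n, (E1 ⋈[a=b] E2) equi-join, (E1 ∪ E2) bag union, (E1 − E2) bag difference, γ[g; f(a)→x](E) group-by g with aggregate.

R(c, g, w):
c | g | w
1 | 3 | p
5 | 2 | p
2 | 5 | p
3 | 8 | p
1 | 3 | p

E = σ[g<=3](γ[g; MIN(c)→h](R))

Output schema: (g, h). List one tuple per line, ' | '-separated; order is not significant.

Row counts bottom-up:
  R → 5
  γ[g; MIN(c)→h](R) → 4
  σ[g<=3](γ[g; MIN(c)→h](R)) → 2

== RESULT ==
g | h
2 | 5
3 | 1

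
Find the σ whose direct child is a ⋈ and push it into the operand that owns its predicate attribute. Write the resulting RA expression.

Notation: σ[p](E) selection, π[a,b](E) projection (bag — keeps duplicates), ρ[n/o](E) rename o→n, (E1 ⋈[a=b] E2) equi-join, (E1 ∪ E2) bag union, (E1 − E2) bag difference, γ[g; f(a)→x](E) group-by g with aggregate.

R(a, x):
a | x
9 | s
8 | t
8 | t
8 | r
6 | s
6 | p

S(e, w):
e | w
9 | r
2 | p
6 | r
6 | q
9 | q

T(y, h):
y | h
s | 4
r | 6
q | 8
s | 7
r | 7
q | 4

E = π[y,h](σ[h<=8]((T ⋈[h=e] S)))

σ filters on h, owned by the left side.
E' = π[y,h]((σ[h<=8](T) ⋈[h=e] S))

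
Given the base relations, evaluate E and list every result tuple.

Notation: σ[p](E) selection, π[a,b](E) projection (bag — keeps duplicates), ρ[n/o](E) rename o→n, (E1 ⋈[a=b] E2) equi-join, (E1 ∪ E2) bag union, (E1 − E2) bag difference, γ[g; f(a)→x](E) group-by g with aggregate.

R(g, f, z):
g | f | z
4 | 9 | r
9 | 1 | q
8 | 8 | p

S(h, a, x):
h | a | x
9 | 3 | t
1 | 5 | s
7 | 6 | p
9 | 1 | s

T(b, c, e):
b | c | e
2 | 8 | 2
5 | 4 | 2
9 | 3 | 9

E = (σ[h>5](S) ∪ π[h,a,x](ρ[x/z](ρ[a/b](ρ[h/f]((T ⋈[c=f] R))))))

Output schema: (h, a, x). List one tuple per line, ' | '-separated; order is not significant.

Per-node cardinality:
  S → 4
  σ[h>5](S) → 3
  T → 3
  R → 3
  (T ⋈[c=f] R) → 1
  ρ[h/f]((T ⋈[c=f] R)) → 1
  ρ[a/b](ρ[h/f]((T ⋈[c=f] R))) → 1
  ρ[x/z](ρ[a/b](ρ[h/f]((T ⋈[c=f] R)))) → 1
  π[h,a,x](ρ[x/z](ρ[a/b](ρ[h/f]((T ⋈[c=f] R))))) → 1
  (σ[h>5](S) ∪ π[h,a,x](ρ[x/z](ρ[a/b](ρ[h/f]((T ⋈[c=f] R)))))) → 4

== RESULT ==
h | a | x
7 | 6 | p
8 | 2 | p
9 | 1 | s
9 | 3 | t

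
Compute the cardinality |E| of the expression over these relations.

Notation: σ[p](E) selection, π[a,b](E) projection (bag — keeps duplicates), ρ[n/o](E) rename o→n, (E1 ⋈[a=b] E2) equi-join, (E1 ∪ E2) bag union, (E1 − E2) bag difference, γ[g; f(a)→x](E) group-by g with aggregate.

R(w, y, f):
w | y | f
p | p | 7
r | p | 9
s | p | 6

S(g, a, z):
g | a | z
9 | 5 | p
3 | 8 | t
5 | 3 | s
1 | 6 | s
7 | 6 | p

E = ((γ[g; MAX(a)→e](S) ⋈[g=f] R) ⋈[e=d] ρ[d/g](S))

Per-node cardinality:
  S → 5
  γ[g; MAX(a)→e](S) → 5
  R → 3
  (γ[g; MAX(a)→e](S) ⋈[g=f] R) → 2
  S → 5
  ρ[d/g](S) → 5
  ((γ[g; MAX(a)→e](S) ⋈[g=f] R) ⋈[e=d] ρ[d/g](S)) → 1

|E| = 1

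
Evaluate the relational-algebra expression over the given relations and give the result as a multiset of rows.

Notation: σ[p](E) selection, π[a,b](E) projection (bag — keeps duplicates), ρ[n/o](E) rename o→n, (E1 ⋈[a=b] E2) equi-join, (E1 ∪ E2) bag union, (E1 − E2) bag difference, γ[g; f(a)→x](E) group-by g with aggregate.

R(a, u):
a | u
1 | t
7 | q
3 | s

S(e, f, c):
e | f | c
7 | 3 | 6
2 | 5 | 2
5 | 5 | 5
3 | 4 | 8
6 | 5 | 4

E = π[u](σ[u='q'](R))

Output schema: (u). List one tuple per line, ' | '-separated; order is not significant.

Per-node cardinality:
  R → 3
  σ[u='q'](R) → 1
  π[u](σ[u='q'](R)) → 1

== RESULT ==
u
q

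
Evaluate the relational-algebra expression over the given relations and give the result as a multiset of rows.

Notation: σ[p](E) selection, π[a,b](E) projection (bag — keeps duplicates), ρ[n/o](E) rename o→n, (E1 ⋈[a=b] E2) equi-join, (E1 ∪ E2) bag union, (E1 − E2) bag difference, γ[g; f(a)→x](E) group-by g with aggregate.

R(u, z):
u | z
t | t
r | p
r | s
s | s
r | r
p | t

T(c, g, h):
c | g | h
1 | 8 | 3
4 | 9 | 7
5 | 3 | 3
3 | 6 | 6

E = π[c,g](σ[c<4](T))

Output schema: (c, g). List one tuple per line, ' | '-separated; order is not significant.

Row counts bottom-up:
  T → 4
  σ[c<4](T) → 2
  π[c,g](σ[c<4](T)) → 2

== RESULT ==
c | g
1 | 8
3 | 6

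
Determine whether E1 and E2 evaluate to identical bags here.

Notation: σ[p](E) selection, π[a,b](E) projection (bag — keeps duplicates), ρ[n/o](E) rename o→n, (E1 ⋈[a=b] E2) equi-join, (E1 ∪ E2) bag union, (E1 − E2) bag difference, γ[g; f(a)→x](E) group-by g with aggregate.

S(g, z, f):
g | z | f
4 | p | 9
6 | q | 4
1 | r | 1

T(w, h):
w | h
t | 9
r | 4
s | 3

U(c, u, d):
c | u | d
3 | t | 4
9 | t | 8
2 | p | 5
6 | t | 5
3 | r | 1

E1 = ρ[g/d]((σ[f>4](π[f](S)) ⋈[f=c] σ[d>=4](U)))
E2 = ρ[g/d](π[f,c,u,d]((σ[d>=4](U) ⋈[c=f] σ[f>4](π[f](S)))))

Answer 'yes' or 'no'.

E1 row counts bottom-up:
  S → 3
  π[f](S) → 3
  σ[f>4](π[f](S)) → 1
  U → 5
  σ[d>=4](U) → 4
  (σ[f>4](π[f](S)) ⋈[f=c] σ[d>=4](U)) → 1
  ρ[g/d]((σ[f>4](π[f](S)) ⋈[f=c] σ[d>=4](U))) → 1
E2 row counts bottom-up:
  U → 5
  σ[d>=4](U) → 4
  S → 3
  π[f](S) → 3
  σ[f>4](π[f](S)) → 1
  (σ[d>=4](U) ⋈[c=f] σ[f>4](π[f](S))) → 1
  π[f,c,u,d]((σ[d>=4](U) ⋈[c=f] σ[f>4](π[f](S)))) → 1
  ρ[g/d](π[f,c,u,d]((σ[d>=4](U) ⋈[c=f] σ[f>4](π[f](S))))) → 1

E1 and E2 produce the same multiset:
f | c | u | g
9 | 9 | t | 8

yes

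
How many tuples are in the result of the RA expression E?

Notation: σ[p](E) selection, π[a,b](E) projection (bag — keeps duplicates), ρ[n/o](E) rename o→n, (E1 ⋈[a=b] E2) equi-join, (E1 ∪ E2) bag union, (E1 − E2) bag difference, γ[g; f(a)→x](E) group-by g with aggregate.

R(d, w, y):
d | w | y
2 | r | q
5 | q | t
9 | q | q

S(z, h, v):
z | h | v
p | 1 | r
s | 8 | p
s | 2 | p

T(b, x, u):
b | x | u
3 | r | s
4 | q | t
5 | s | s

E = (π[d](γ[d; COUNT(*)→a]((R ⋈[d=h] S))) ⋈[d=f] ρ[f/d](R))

Stepwise |·|:
  R → 3
  S → 3
  (R ⋈[d=h] S) → 1
  γ[d; COUNT(*)→a]((R ⋈[d=h] S)) → 1
  π[d](γ[d; COUNT(*)→a]((R ⋈[d=h] S))) → 1
  R → 3
  ρ[f/d](R) → 3
  (π[d](γ[d; COUNT(*)→a]((R ⋈[d=h] S))) ⋈[d=f] ρ[f/d](R)) → 1

|E| = 1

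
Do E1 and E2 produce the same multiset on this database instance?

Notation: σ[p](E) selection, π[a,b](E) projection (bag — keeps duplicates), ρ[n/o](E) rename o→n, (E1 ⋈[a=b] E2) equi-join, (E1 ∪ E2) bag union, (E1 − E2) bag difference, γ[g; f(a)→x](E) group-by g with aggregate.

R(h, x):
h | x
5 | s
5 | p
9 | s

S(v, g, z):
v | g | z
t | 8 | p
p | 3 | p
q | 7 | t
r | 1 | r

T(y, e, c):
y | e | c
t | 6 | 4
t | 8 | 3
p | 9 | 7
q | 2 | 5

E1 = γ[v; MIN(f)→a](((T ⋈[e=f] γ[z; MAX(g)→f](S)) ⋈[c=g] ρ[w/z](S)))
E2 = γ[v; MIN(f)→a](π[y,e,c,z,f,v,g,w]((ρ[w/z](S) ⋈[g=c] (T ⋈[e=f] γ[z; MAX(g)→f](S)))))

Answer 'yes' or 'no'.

E1 stepwise |·|:
  T → 4
  S → 4
  γ[z; MAX(g)→f](S) → 3
  (T ⋈[e=f] γ[z; MAX(g)→f](S)) → 1
  S → 4
  ρ[w/z](S) → 4
  ((T ⋈[e=f] γ[z; MAX(g)→f](S)) ⋈[c=g] ρ[w/z](S)) → 1
  γ[v; MIN(f)→a](((T ⋈[e=f] γ[z; MAX(g)→f](S)) ⋈[c=g] ρ[w/z](S))) → 1
E2 stepwise |·|:
  S → 4
  ρ[w/z](S) → 4
  T → 4
  S → 4
  γ[z; MAX(g)→f](S) → 3
  (T ⋈[e=f] γ[z; MAX(g)→f](S)) → 1
  (ρ[w/z](S) ⋈[g=c] (T ⋈[e=f] γ[z; MAX(g)→f](S))) → 1
  π[y,e,c,z,f,v,g,w]((ρ[w/z](S) ⋈[g=c] (T ⋈[e=f] γ[z; MAX(g)→f](S)))) → 1
  γ[v; MIN(f)→a](π[y,e,c,z,f,v,g,w]((ρ[w/z](S) ⋈[g=c] (T ⋈[e=f] γ[z; MAX(g)→f](S))))) → 1

E1 and E2 produce the same multiset:
v | a
p | 8

yes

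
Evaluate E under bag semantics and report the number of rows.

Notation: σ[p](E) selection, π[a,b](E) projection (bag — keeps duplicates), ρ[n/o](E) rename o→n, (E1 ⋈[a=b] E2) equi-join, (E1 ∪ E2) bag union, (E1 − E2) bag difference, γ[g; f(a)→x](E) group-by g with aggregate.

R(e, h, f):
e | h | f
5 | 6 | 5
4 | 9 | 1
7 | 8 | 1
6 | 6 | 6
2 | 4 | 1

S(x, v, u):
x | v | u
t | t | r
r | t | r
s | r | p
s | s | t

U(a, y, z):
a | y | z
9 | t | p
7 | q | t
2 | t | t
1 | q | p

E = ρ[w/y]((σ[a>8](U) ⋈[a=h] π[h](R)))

Stepwise |·|:
  U → 4
  σ[a>8](U) → 1
  R → 5
  π[h](R) → 5
  (σ[a>8](U) ⋈[a=h] π[h](R)) → 1
  ρ[w/y]((σ[a>8](U) ⋈[a=h] π[h](R))) → 1

|E| = 1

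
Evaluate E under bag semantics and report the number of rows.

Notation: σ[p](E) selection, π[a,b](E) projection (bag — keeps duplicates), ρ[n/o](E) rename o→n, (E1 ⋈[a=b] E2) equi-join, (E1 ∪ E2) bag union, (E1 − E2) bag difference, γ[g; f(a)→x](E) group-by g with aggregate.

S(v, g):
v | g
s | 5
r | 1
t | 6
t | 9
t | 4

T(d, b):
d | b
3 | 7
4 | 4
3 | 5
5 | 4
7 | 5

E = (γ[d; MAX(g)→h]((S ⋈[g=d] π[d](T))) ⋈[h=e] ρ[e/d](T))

Row counts bottom-up:
  S → 5
  T → 5
  π[d](T) → 5
  (S ⋈[g=d] π[d](T)) → 2
  γ[d; MAX(g)→h]((S ⋈[g=d] π[d](T))) → 2
  T → 5
  ρ[e/d](T) → 5
  (γ[d; MAX(g)→h]((S ⋈[g=d] π[d](T))) ⋈[h=e] ρ[e/d](T)) → 2

|E| = 2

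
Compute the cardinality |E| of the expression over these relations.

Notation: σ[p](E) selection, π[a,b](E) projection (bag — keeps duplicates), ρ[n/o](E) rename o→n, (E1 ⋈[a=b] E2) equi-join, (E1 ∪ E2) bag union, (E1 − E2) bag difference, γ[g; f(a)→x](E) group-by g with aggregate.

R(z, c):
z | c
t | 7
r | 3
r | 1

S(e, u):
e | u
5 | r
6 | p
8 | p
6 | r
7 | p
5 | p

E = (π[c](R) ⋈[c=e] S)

Per-node cardinality:
  R → 3
  π[c](R) → 3
  S → 6
  (π[c](R) ⋈[c=e] S) → 1

|E| = 1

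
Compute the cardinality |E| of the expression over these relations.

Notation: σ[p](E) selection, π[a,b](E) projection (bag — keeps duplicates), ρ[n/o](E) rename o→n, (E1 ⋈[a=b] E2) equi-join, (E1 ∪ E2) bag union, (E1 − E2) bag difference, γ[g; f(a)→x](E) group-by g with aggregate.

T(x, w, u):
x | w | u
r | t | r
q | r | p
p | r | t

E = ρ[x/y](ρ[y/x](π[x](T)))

Row counts bottom-up:
  T → 3
  π[x](T) → 3
  ρ[y/x](π[x](T)) → 3
  ρ[x/y](ρ[y/x](π[x](T))) → 3

|E| = 3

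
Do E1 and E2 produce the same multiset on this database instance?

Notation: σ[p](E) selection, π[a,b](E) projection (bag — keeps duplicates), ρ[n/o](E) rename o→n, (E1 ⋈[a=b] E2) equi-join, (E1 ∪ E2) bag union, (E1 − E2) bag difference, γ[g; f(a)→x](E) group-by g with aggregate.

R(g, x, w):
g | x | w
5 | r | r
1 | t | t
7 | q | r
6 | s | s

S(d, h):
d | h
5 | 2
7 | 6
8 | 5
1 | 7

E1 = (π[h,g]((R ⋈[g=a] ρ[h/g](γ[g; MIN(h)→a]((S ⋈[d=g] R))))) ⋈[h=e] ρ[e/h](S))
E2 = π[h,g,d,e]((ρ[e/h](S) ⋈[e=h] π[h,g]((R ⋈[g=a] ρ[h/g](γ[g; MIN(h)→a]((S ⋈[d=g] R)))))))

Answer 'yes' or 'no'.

E1 stepwise |·|:
  R → 4
  S → 4
  R → 4
  (S ⋈[d=g] R) → 3
  γ[g; MIN(h)→a]((S ⋈[d=g] R)) → 3
  ρ[h/g](γ[g; MIN(h)→a]((S ⋈[d=g] R))) → 3
  (R ⋈[g=a] ρ[h/g](γ[g; MIN(h)→a]((S ⋈[d=g] R)))) → 2
  π[h,g]((R ⋈[g=a] ρ[h/g](γ[g; MIN(h)→a]((S ⋈[d=g] R))))) → 2
  S → 4
  ρ[e/h](S) → 4
  (π[h,g]((R ⋈[g=a] ρ[h/g](γ[g; MIN(h)→a]((S ⋈[d=g] R))))) ⋈[h=e] ρ[e/h](S)) → 1
E2 stepwise |·|:
  S → 4
  ρ[e/h](S) → 4
  R → 4
  S → 4
  R → 4
  (S ⋈[d=g] R) → 3
  γ[g; MIN(h)→a]((S ⋈[d=g] R)) → 3
  ρ[h/g](γ[g; MIN(h)→a]((S ⋈[d=g] R))) → 3
  (R ⋈[g=a] ρ[h/g](γ[g; MIN(h)→a]((S ⋈[d=g] R)))) → 2
  π[h,g]((R ⋈[g=a] ρ[h/g](γ[g; MIN(h)→a]((S ⋈[d=g] R))))) → 2
  (ρ[e/h](S) ⋈[e=h] π[h,g]((R ⋈[g=a] ρ[h/g](γ[g; MIN(h)→a]((S ⋈[d=g] R)))))) → 1
  π[h,g,d,e]((ρ[e/h](S) ⋈[e=h] π[h,g]((R ⋈[g=a] ρ[h/g](γ[g; MIN(h)→a]((S ⋈[d=g] R))))))) → 1

E1 and E2 produce the same multiset:
h | g | d | e
7 | 6 | 1 | 7

yes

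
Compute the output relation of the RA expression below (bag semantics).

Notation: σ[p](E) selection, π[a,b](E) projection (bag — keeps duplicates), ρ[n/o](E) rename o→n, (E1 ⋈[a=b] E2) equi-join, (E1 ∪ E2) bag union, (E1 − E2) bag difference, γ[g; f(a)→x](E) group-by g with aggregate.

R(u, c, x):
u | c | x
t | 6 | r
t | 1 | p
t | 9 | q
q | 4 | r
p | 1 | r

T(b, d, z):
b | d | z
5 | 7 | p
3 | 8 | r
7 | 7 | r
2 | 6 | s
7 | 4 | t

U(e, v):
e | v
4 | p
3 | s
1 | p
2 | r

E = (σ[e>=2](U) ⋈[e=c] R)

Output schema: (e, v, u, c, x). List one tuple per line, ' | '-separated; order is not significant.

Row counts bottom-up:
  U → 4
  σ[e>=2](U) → 3
  R → 5
  (σ[e>=2](U) ⋈[e=c] R) → 1

== RESULT ==
e | v | u | c | x
4 | p | q | 4 | r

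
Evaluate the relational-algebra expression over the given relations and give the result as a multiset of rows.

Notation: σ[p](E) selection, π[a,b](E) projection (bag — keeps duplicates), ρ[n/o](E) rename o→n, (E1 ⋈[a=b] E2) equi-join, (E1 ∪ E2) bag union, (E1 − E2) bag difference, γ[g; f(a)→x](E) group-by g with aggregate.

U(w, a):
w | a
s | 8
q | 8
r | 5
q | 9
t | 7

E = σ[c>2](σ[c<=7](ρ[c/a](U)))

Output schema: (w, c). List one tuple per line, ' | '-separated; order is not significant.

Stepwise |·|:
  U → 5
  ρ[c/a](U) → 5
  σ[c<=7](ρ[c/a](U)) → 2
  σ[c>2](σ[c<=7](ρ[c/a](U))) → 2

== RESULT ==
w | c
r | 5
t | 7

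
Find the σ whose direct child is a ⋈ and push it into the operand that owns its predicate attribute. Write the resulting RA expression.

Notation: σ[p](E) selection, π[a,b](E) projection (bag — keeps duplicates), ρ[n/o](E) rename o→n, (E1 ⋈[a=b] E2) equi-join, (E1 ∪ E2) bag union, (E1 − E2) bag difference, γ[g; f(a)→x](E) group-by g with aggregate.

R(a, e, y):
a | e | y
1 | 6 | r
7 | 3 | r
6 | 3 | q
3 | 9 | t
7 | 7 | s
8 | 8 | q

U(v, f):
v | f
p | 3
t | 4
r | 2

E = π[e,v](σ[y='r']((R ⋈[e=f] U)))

σ filters on y, owned by the left side.
E' = π[e,v]((σ[y='r'](R) ⋈[e=f] U))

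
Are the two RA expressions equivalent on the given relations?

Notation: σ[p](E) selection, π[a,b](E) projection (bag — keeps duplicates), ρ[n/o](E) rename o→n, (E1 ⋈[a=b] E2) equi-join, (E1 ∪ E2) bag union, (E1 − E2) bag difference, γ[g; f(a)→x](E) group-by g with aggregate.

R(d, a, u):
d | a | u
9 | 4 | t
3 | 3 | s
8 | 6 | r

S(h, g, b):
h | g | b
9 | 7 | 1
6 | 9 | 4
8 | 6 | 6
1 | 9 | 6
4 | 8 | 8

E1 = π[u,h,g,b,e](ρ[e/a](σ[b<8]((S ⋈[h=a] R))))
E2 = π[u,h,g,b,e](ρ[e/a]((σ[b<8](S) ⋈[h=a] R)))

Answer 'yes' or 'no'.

E1 stepwise |·|:
  S → 5
  R → 3
  (S ⋈[h=a] R) → 2
  σ[b<8]((S ⋈[h=a] R)) → 1
  ρ[e/a](σ[b<8]((S ⋈[h=a] R))) → 1
  π[u,h,g,b,e](ρ[e/a](σ[b<8]((S ⋈[h=a] R)))) → 1
E2 stepwise |·|:
  S → 5
  σ[b<8](S) → 4
  R → 3
  (σ[b<8](S) ⋈[h=a] R) → 1
  ρ[e/a]((σ[b<8](S) ⋈[h=a] R)) → 1
  π[u,h,g,b,e](ρ[e/a]((σ[b<8](S) ⋈[h=a] R))) → 1

E1 and E2 produce the same multiset:
u | h | g | b | e
r | 6 | 9 | 4 | 6

yes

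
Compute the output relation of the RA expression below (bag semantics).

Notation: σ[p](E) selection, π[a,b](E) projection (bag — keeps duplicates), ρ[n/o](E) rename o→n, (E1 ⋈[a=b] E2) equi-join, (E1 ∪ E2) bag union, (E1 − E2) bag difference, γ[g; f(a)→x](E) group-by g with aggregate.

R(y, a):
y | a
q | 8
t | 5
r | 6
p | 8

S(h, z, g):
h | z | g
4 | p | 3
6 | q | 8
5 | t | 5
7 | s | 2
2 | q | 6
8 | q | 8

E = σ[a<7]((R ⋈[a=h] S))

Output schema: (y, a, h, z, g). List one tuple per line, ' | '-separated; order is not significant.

Subexpression sizes:
  R → 4
  S → 6
  (R ⋈[a=h] S) → 4
  σ[a<7]((R ⋈[a=h] S)) → 2

== RESULT ==
y | a | h | z | g
r | 6 | 6 | q | 8
t | 5 | 5 | t | 5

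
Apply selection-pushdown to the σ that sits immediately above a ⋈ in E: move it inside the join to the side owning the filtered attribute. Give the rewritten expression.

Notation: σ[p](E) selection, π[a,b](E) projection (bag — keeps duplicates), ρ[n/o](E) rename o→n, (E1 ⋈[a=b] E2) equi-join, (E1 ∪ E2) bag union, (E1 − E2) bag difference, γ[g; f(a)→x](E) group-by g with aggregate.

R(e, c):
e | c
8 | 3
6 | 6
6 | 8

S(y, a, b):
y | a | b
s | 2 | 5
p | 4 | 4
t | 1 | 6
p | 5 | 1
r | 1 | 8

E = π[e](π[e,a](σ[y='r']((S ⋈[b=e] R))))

σ filters on y, owned by the left side.
E' = π[e](π[e,a]((σ[y='r'](S) ⋈[b=e] R)))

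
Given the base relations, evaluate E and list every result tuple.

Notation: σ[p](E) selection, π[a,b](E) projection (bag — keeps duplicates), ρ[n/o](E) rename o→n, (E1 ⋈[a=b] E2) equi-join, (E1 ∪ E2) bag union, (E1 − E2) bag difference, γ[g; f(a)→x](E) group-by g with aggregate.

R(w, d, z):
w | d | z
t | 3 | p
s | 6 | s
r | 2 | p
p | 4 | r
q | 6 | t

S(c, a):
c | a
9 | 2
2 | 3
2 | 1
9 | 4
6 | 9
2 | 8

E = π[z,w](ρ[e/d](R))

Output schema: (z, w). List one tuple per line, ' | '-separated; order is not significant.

Per-node cardinality:
  R → 5
  ρ[e/d](R) → 5
  π[z,w](ρ[e/d](R)) → 5

== RESULT ==
z | w
p | r
p | t
r | p
s | s
t | q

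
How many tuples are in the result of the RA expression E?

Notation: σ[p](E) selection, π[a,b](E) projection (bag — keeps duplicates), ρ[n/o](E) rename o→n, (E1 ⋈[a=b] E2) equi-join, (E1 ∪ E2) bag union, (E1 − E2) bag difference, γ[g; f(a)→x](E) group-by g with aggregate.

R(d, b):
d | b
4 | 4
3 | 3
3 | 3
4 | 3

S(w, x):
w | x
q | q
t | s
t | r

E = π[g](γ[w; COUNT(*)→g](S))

Subexpression sizes:
  S → 3
  γ[w; COUNT(*)→g](S) → 2
  π[g](γ[w; COUNT(*)→g](S)) → 2

|E| = 2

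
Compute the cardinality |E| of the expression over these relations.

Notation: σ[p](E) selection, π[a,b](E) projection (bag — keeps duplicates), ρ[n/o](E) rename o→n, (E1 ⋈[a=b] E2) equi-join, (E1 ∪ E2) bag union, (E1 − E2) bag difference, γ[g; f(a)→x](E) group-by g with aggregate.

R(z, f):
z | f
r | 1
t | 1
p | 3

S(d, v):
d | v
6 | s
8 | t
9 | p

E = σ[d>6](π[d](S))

Per-node cardinality:
  S → 3
  π[d](S) → 3
  σ[d>6](π[d](S)) → 2

|E| = 2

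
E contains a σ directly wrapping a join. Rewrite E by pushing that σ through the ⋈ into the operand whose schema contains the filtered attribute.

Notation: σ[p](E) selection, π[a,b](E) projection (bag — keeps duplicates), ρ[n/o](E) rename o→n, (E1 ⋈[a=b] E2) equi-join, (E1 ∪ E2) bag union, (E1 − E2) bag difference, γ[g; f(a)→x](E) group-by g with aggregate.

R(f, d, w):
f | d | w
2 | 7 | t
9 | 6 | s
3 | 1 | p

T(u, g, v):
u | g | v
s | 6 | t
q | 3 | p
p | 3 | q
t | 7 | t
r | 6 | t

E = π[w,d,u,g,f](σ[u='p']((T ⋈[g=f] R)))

σ filters on u, owned by the left side.
E' = π[w,d,u,g,f]((σ[u='p'](T) ⋈[g=f] R))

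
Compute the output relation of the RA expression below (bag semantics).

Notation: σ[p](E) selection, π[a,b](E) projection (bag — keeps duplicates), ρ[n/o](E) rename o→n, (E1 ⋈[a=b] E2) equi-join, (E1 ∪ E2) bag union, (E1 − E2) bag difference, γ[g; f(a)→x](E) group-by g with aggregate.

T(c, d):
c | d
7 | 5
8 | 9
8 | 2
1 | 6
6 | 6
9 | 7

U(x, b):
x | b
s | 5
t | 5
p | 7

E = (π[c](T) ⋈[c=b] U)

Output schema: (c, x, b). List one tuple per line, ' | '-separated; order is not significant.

Per-node cardinality:
  T → 6
  π[c](T) → 6
  U → 3
  (π[c](T) ⋈[c=b] U) → 1

== RESULT ==
c | x | b
7 | p | 7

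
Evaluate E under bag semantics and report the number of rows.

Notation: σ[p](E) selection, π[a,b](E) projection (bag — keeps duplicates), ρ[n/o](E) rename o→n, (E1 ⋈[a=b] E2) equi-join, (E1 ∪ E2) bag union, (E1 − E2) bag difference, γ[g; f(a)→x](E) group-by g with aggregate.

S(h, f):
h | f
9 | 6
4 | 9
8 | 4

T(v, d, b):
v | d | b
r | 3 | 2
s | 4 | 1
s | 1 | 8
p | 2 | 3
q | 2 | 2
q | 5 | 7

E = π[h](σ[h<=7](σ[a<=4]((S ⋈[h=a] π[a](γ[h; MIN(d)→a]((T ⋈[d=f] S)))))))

Subexpression sizes:
  S → 3
  T → 6
  S → 3
  (T ⋈[d=f] S) → 1
  γ[h; MIN(d)→a]((T ⋈[d=f] S)) → 1
  π[a](γ[h; MIN(d)→a]((T ⋈[d=f] S))) → 1
  (S ⋈[h=a] π[a](γ[h; MIN(d)→a]((T ⋈[d=f] S)))) → 1
  σ[a<=4]((S ⋈[h=a] π[a](γ[h; MIN(d)→a]((T ⋈[d=f] S))))) → 1
  σ[h<=7](σ[a<=4]((S ⋈[h=a] π[a](γ[h; MIN(d)→a]((T ⋈[d=f] S)))))) → 1
  π[h](σ[h<=7](σ[a<=4]((S ⋈[h=a] π[a](γ[h; MIN(d)→a]((T ⋈[d=f] S))))))) → 1

|E| = 1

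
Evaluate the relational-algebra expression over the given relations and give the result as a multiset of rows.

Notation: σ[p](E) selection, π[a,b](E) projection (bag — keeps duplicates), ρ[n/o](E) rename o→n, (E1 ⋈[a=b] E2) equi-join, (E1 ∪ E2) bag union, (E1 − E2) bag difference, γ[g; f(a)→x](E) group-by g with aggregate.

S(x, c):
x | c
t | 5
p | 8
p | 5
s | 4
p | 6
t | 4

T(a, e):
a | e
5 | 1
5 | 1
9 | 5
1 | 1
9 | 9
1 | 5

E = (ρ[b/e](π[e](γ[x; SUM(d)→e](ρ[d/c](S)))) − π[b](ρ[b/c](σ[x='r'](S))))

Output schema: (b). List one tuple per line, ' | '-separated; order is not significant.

Per-node cardinality:
  S → 6
  ρ[d/c](S) → 6
  γ[x; SUM(d)→e](ρ[d/c](S)) → 3
  π[e](γ[x; SUM(d)→e](ρ[d/c](S))) → 3
  ρ[b/e](π[e](γ[x; SUM(d)→e](ρ[d/c](S)))) → 3
  S → 6
  σ[x='r'](S) → 0
  ρ[b/c](σ[x='r'](S)) → 0
  π[b](ρ[b/c](σ[x='r'](S))) → 0
  (ρ[b/e](π[e](γ[x; SUM(d)→e](ρ[d/c](S)))) − π[b](ρ[b/c](σ[x='r'](S)))) → 3

== RESULT ==
b
4
9
19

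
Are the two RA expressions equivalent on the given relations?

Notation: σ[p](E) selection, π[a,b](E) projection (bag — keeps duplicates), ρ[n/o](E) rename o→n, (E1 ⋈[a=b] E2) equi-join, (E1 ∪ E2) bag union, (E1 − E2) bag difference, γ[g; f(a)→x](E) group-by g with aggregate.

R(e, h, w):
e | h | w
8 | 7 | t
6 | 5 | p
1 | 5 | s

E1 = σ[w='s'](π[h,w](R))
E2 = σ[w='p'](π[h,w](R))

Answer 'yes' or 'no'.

E1 stepwise |·|:
  R → 3
  π[h,w](R) → 3
  σ[w='s'](π[h,w](R)) → 1
E2 stepwise |·|:
  R → 3
  π[h,w](R) → 3
  σ[w='p'](π[h,w](R)) → 1

E1 result:
h | w
5 | s
E2 result:
h | w
5 | p
Witness: (5, 's') appears 1× in E1 but 0× in E2.

no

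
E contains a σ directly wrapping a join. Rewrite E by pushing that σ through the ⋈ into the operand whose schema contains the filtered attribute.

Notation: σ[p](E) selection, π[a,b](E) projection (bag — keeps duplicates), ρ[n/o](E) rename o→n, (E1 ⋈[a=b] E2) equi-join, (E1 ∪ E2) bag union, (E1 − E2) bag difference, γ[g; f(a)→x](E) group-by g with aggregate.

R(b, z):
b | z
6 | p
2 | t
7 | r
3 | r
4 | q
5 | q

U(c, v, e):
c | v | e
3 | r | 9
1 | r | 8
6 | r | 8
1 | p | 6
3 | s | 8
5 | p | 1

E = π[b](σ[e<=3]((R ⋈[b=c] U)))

σ filters on e, owned by the right side.
E' = π[b]((R ⋈[b=c] σ[e<=3](U)))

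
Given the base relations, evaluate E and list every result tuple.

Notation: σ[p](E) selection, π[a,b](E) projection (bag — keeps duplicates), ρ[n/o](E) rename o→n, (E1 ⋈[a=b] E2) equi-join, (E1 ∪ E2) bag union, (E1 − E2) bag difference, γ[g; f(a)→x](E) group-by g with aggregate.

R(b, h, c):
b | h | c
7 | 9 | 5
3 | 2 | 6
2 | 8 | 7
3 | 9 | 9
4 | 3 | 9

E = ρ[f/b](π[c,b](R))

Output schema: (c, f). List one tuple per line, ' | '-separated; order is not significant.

Stepwise |·|:
  R → 5
  π[c,b](R) → 5
  ρ[f/b](π[c,b](R)) → 5

== RESULT ==
c | f
5 | 7
6 | 3
7 | 2
9 | 3
9 | 4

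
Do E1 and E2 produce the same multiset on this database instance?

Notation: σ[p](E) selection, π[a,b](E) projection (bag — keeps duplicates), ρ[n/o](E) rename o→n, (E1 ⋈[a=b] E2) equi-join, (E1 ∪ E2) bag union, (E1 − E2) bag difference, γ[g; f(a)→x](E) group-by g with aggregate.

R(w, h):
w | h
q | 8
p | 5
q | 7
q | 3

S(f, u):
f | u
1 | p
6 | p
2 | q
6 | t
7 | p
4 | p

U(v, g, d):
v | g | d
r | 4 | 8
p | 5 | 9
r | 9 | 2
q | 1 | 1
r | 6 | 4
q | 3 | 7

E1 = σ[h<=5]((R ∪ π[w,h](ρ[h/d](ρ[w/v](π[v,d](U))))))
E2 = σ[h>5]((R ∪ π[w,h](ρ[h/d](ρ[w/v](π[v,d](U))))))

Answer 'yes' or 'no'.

E1 subexpression sizes:
  R → 4
  U → 6
  π[v,d](U) → 6
  ρ[w/v](π[v,d](U)) → 6
  ρ[h/d](ρ[w/v](π[v,d](U))) → 6
  π[w,h](ρ[h/d](ρ[w/v](π[v,d](U)))) → 6
  (R ∪ π[w,h](ρ[h/d](ρ[w/v](π[v,d](U))))) → 10
  σ[h<=5]((R ∪ π[w,h](ρ[h/d](ρ[w/v](π[v,d](U)))))) → 5
E2 subexpression sizes:
  R → 4
  U → 6
  π[v,d](U) → 6
  ρ[w/v](π[v,d](U)) → 6
  ρ[h/d](ρ[w/v](π[v,d](U))) → 6
  π[w,h](ρ[h/d](ρ[w/v](π[v,d](U)))) → 6
  (R ∪ π[w,h](ρ[h/d](ρ[w/v](π[v,d](U))))) → 10
  σ[h>5]((R ∪ π[w,h](ρ[h/d](ρ[w/v](π[v,d](U)))))) → 5

E1 result:
w | h
p | 5
q | 1
q | 3
r | 2
r | 4
E2 result:
w | h
p | 9
q | 7
q | 7
q | 8
r | 8
Witness: ('q', 8) appears 0× in E1 but 1× in E2.

no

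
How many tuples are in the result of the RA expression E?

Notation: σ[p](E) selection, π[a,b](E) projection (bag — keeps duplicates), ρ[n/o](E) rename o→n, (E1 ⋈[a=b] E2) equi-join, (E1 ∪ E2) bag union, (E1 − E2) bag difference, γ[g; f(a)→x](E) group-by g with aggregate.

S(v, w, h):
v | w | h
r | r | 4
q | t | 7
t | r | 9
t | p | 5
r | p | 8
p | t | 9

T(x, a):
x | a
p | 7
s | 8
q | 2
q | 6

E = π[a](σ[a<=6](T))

Subexpression sizes:
  T → 4
  σ[a<=6](T) → 2
  π[a](σ[a<=6](T)) → 2

|E| = 2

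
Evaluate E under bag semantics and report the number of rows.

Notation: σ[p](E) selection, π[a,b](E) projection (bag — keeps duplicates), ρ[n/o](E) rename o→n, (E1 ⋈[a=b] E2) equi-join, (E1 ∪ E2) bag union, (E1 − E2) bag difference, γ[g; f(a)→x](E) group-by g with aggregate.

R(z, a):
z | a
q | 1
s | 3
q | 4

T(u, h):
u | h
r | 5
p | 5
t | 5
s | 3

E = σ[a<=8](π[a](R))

Subexpression sizes:
  R → 3
  π[a](R) → 3
  σ[a<=8](π[a](R)) → 3

|E| = 3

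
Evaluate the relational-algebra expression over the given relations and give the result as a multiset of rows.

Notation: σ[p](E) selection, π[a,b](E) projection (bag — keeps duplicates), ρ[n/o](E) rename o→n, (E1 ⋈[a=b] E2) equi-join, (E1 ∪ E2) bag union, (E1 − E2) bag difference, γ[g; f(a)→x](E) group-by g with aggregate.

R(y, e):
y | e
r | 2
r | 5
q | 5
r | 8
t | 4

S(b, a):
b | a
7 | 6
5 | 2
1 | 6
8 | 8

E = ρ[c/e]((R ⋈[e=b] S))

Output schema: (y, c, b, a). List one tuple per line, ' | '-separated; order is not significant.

Stepwise |·|:
  R → 5
  S → 4
  (R ⋈[e=b] S) → 3
  ρ[c/e]((R ⋈[e=b] S)) → 3

== RESULT ==
y | c | b | a
q | 5 | 5 | 2
r | 5 | 5 | 2
r | 8 | 8 | 8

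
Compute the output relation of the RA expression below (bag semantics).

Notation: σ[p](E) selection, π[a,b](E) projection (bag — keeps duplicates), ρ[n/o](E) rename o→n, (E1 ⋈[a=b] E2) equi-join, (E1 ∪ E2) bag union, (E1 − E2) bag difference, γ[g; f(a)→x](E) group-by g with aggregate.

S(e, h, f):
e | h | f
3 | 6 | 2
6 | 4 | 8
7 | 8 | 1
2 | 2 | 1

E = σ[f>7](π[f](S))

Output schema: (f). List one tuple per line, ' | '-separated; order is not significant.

Per-node cardinality:
  S → 4
  π[f](S) → 4
  σ[f>7](π[f](S)) → 1

== RESULT ==
f
8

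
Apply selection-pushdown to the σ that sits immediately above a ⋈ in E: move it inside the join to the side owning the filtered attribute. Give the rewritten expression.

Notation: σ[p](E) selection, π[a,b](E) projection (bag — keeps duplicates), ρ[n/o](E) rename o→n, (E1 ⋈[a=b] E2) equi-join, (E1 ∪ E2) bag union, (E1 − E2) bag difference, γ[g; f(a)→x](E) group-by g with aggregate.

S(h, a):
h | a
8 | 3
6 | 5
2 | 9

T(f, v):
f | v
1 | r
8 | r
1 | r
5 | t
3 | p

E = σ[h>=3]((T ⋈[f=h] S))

σ filters on h, owned by the right side.
E' = (T ⋈[f=h] σ[h>=3](S))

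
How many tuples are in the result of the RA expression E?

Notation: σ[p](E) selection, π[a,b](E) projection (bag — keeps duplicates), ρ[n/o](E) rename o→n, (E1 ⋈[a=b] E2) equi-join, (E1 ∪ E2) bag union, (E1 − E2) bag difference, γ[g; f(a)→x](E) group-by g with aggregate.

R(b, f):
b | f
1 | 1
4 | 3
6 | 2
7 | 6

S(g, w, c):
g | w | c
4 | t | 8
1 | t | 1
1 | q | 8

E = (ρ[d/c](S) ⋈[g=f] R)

Per-node cardinality:
  S → 3
  ρ[d/c](S) → 3
  R → 4
  (ρ[d/c](S) ⋈[g=f] R) → 2

|E| = 2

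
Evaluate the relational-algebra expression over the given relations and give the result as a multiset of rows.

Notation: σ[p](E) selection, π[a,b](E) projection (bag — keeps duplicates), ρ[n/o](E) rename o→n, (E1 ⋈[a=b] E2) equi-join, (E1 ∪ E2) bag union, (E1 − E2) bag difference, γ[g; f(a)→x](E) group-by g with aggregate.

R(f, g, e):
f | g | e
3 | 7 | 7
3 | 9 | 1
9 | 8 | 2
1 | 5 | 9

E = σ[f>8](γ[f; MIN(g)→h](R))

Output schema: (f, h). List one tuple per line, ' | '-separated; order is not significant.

Per-node cardinality:
  R → 4
  γ[f; MIN(g)→h](R) → 3
  σ[f>8](γ[f; MIN(g)→h](R)) → 1

== RESULT ==
f | h
9 | 8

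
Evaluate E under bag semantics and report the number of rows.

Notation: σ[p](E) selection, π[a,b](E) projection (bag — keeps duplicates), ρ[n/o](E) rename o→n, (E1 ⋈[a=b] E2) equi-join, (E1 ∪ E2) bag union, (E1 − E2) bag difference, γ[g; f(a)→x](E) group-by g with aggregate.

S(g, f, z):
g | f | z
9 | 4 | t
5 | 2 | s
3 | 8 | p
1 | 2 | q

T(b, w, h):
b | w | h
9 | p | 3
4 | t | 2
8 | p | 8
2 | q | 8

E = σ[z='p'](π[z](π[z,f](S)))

Per-node cardinality:
  S → 4
  π[z,f](S) → 4
  π[z](π[z,f](S)) → 4
  σ[z='p'](π[z](π[z,f](S))) → 1

|E| = 1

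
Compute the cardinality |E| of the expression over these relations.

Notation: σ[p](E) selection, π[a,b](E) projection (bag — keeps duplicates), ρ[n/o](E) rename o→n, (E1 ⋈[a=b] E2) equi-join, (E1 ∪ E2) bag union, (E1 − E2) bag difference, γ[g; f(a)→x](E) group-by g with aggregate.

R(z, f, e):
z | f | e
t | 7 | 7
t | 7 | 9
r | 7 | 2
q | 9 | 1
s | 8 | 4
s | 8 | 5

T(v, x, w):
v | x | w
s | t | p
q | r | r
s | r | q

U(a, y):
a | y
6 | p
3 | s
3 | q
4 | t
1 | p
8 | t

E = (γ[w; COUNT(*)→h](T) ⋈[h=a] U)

Stepwise |·|:
  T → 3
  γ[w; COUNT(*)→h](T) → 3
  U → 6
  (γ[w; COUNT(*)→h](T) ⋈[h=a] U) → 3

|E| = 3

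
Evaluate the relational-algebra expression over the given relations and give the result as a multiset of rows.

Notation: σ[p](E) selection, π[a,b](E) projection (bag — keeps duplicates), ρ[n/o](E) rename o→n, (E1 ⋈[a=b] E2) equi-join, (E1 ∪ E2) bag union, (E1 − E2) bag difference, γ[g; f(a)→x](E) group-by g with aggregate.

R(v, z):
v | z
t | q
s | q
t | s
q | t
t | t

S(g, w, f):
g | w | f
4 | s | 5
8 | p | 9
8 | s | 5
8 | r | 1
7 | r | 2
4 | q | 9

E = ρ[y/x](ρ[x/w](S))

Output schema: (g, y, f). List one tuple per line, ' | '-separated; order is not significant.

Stepwise |·|:
  S → 6
  ρ[x/w](S) → 6
  ρ[y/x](ρ[x/w](S)) → 6

== RESULT ==
g | y | f
4 | q | 9
4 | s | 5
7 | r | 2
8 | p | 9
8 | r | 1
8 | s | 5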